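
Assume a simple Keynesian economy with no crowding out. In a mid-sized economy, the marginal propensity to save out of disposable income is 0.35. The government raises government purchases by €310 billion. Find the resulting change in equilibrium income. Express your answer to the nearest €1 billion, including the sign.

MPC = 1 − MPS = 1 − 0.35 = 0.65.
Expenditure multiplier = 1/(1 − MPC) = 1/(1 − 0.65) = 1/0.35 ≈ 2.857.
ΔY = k × ΔG = (+€310 billion) / 0.35 ≈ +€886 billion.

+€886 billion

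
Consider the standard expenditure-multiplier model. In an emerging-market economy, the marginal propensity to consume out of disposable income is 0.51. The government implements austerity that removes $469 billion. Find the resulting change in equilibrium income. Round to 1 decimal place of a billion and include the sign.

Expenditure multiplier = 1/(1 − MPC) = 1/(1 − 0.51) = 1/0.49 ≈ 2.041.
ΔY = k × ΔG = (−$469 billion) / 0.49 ≈ −$957.1 billion.

−$957.1 billion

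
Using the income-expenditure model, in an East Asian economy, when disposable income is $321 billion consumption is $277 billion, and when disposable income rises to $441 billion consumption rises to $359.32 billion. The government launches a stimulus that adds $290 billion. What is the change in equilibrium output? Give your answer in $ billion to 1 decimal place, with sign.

MPC = ΔC/ΔYd = (359.32 − 277)/(441 − 321) = 82.32/120 = 0.686.
Expenditure multiplier = 1/(1 − MPC) = 1/(1 − 0.686) = 1/0.314 ≈ 3.185.
ΔY = k × ΔG = (+$290 billion) / 0.314 ≈ +$923.6 billion.

+$923.6 billion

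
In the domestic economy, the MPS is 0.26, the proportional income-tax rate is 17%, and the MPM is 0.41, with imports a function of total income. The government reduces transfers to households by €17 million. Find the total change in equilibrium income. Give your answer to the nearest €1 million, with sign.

MPC = 1 − MPS = 1 − 0.26 = 0.74.
The transfer change shifts disposable income by −€17 million, so first-round consumption changes by c·ΔTR = 0.74 × (−€17 million) = −€12.58 million.
Expenditure multiplier = 1/(1 − c(1−t) + m) = 1/(1 − 0.74×0.83 + 0.41) = 1/0.7958 ≈ 1.257.
The transfer multiplier is c × k ≈ 0.93, so ΔY = k × (c·ΔTR) = (−€12.58 million) / 0.7958 ≈ −€16 million.

−€16 million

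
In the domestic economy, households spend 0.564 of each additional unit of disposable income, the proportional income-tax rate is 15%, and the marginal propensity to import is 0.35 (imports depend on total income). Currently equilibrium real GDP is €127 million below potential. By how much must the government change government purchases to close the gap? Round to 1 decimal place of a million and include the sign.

Spending multiplier = 1/(1 − c(1−t) + m) = 1/(1 − 0.564×0.85 + 0.35) = 1/0.8706 ≈ 1.149.
Need ΔY = +€127 million, so ΔG = ΔY/k = (+€127 million) × 0.8706 ≈ +€110.6 million.
The government should increase government purchases by €110.6 million.

+€110.6 million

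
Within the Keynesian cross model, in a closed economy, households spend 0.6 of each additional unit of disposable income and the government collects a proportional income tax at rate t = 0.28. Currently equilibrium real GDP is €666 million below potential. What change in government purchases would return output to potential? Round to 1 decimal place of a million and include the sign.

+€378.3 million

Spending multiplier = 1/(1 − c(1−t)) = 1/(1 − 0.6×0.72) = 1/0.568 ≈ 1.761.
Need ΔY = +€666 million, so ΔG = ΔY/k = (+€666 million) × 0.568 ≈ +€378.3 million.
The government should increase government purchases by €378.3 million.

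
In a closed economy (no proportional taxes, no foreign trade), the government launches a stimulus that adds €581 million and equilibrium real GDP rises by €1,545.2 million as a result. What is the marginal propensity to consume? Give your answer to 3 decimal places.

Implied spending multiplier k = ΔY/ΔG = 1,545.2/581 ≈ 2.6596.
Since k = 1/(1 − MPC), MPC = 1 − 1/k = 1 − ΔG/ΔY = 1 − 581/1,545.2 ≈ 0.624.

0.624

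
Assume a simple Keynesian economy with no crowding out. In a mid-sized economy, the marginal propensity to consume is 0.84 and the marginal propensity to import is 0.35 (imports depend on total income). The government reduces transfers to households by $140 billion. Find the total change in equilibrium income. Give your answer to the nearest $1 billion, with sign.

−$231 billion

The transfer change shifts disposable income by −$140 billion, so first-round consumption changes by c·ΔTR = 0.84 × (−$140 billion) = −$117.6 billion.
Expenditure multiplier = 1/(1 − c + m) = 1/(1 − 0.84 + 0.35) = 1/0.51 ≈ 1.961.
The transfer multiplier is c × k ≈ 1.647, so ΔY = k × (c·ΔTR) = (−$117.6 billion) / 0.51 ≈ −$231 billion.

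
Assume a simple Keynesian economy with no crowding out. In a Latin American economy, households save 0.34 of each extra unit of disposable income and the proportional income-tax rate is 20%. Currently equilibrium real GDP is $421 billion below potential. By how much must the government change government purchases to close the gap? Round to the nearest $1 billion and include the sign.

MPC = 1 − MPS = 1 − 0.34 = 0.66.
Spending multiplier = 1/(1 − c(1−t)) = 1/(1 − 0.66×0.8) = 1/0.472 ≈ 2.119.
Need ΔY = +$421 billion, so ΔG = ΔY/k = (+$421 billion) × 0.472 ≈ +$199 billion.
The government should increase government purchases by $199 billion.

+$199 billion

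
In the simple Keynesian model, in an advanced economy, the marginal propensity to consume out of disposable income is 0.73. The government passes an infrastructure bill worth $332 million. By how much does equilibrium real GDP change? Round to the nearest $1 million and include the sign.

Spending multiplier = 1/(1 − MPC) = 1/(1 − 0.73) = 1/0.27 ≈ 3.704.
ΔY = k × ΔG = (+$332 million) / 0.27 ≈ +$1,230 million.

+$1,230 million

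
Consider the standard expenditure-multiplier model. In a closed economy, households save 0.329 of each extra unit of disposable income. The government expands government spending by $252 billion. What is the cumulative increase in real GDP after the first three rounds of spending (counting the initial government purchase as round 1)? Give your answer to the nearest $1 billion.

MPC = 1 − MPS = 1 − 0.329 = 0.671.
Round 1 adds ΔG = $252 billion; each later round is MPC = 0.671 times the previous.
After 3 rounds: 252 + 169.092 + 113.460732 = ΔG·(1 − c^3)/(1 − c) = 252 × (1 − 0.302111711)/0.329 ≈ $535 billion.

$535 billion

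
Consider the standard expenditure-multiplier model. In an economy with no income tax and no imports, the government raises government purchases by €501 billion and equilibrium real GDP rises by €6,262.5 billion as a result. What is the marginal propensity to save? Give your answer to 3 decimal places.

0.080

Implied spending multiplier k = ΔY/ΔG = 6,262.5/501 = 12.5.
Since k = 1/(1 − MPC), MPC = 1 − 1/k = 1 − ΔG/ΔY = 1 − 501/6,262.5 = 0.920.
MPS = 1 − MPC = 0.080.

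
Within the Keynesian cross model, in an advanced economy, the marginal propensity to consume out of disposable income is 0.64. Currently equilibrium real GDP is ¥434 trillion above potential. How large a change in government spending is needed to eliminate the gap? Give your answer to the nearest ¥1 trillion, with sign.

−¥156 trillion

Spending multiplier = 1/(1 − MPC) = 1/(1 − 0.64) = 1/0.36 ≈ 2.778.
Need ΔY = −¥434 trillion, so ΔG = ΔY/k = (−¥434 trillion) × 0.36 ≈ −¥156 trillion.
The government should cut government spending by ¥156 trillion.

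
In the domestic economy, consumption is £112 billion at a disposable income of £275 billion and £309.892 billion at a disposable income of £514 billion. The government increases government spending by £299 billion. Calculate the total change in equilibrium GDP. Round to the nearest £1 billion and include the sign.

MPC = ΔC/ΔYd = (309.892 − 112)/(514 − 275) = 197.892/239 = 0.828.
Spending multiplier = 1/(1 − MPC) = 1/(1 − 0.828) = 1/0.172 ≈ 5.814.
ΔY = k × ΔG = (+£299 billion) / 0.172 ≈ +£1,738 billion.

+£1,738 billion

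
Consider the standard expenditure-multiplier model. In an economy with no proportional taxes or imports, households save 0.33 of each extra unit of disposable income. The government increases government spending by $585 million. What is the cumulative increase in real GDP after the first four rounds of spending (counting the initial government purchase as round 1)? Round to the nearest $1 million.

$1,416 million

MPC = 1 − MPS = 1 − 0.33 = 0.67.
Round 1 adds ΔG = $585 million; each later round is MPC = 0.67 times the previous.
After 4 rounds: 585 + 391.95 + 262.6065 + 175.946355 = ΔG·(1 − c^4)/(1 − c) = 585 × (1 − 0.20151121)/0.33 ≈ $1,416 million.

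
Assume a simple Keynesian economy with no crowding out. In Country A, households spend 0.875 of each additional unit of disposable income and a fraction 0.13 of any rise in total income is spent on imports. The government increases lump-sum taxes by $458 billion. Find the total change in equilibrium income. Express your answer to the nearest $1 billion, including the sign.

−$1,572 billion

A lump-sum tax change of +$458 billion shifts disposable income by −$458 billion; first-round consumption changes by −c × ΔT = −0.875 × (+$458 billion) = −$400.75 billion.
Expenditure multiplier = 1/(1 − c + m) = 1/(1 − 0.875 + 0.13) = 1/0.255 ≈ 3.922.
The tax multiplier is −c × k ≈ −3.431, so ΔY = k × (−c·ΔT) = (−$400.75 billion) / 0.255 ≈ −$1,572 billion.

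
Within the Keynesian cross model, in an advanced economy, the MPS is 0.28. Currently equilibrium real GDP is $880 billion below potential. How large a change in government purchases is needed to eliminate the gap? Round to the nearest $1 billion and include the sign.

+$246 billion

MPC = 1 − MPS = 1 − 0.28 = 0.72.
Spending multiplier = 1/(1 − MPC) = 1/(1 − 0.72) = 1/0.28 ≈ 3.571.
Need ΔY = +$880 billion, so ΔG = ΔY/k = (+$880 billion) × 0.28 ≈ +$246 billion.
The government should increase government purchases by $246 billion.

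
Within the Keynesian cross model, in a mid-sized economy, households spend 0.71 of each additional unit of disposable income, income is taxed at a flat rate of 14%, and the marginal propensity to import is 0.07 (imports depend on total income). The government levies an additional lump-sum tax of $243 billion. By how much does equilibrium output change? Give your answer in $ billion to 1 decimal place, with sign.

−$375.6 billion

A lump-sum tax change of +$243 billion shifts disposable income by −$243 billion; first-round consumption changes by −c × ΔT = −0.71 × (+$243 billion) = −$172.53 billion.
Expenditure multiplier = 1/(1 − c(1−t) + m) = 1/(1 − 0.71×0.86 + 0.07) = 1/0.4594 ≈ 2.177.
The tax multiplier is −c × k ≈ −1.545, so ΔY = k × (−c·ΔT) = (−$172.53 billion) / 0.4594 ≈ −$375.6 billion.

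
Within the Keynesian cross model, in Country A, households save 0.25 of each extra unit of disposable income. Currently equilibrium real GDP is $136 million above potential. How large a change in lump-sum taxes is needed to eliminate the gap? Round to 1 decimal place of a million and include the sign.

+$45.3 million

MPC = 1 − MPS = 1 − 0.25 = 0.75.
Spending multiplier = 1/(1 − MPC) = 1/(1 − 0.75) = 1/0.25 = 4.
Tax multiplier = −c·k = −0.75/0.25 = −3. Need ΔY = −$136 million, so ΔT = ΔY/(−c·k) = −(−$136 million) × 0.25 / 0.75 ≈ +$45.3 million.
The government should raise lump-sum taxes by $45.3 million.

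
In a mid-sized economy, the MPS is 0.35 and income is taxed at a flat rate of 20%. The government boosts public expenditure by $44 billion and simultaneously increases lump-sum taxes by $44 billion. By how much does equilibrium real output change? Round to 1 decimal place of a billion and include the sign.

+$32.1 billion

MPC = 1 − MPS = 1 − 0.35 = 0.65.
Expenditure multiplier = 1/(1 − c(1−t)) = 1/(1 − 0.65×0.8) = 1/0.48 ≈ 2.083.
ΔG contributes k·ΔG = (+$44 billion) / 0.48 ≈ +$91.7 billion.
ΔT of +$44 billion changes first-round spending by −c·ΔT = −$28.6 billion, contributing k·(−c·ΔT) = (−$28.6 billion) / 0.48 ≈ −$59.6 billion.
Net ΔY = k(ΔG − c·ΔT) = (+$15.4 billion) / 0.48 ≈ +$32.1 billion.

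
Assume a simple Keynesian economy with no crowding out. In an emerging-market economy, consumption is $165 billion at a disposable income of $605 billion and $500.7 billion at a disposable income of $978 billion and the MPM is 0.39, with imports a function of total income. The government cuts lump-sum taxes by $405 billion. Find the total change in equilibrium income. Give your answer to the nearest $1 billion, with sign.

+$744 billion

MPC = ΔC/ΔYd = (500.7 − 165)/(978 − 605) = 335.7/373 = 0.9.
A lump-sum tax change of −$405 billion shifts disposable income by +$405 billion; first-round consumption changes by −c × ΔT = −0.9 × (−$405 billion) = +$364.5 billion.
Expenditure multiplier = 1/(1 − c + m) = 1/(1 − 0.9 + 0.39) = 1/0.49 ≈ 2.041.
The tax multiplier is −c × k ≈ −1.837, so ΔY = k × (−c·ΔT) = (+$364.5 billion) / 0.49 ≈ +$744 billion.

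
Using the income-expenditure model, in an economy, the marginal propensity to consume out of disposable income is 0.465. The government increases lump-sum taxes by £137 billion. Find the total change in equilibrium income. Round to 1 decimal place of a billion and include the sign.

−£119.1 billion

A lump-sum tax change of +£137 billion shifts disposable income by −£137 billion; first-round consumption changes by −c × ΔT = −0.465 × (+£137 billion) = −£63.705 billion.
Expenditure multiplier = 1/(1 − MPC) = 1/(1 − 0.465) = 1/0.535 ≈ 1.869.
The tax multiplier is −c × k ≈ −0.869, so ΔY = k × (−c·ΔT) = (−£63.705 billion) / 0.535 ≈ −£119.1 billion.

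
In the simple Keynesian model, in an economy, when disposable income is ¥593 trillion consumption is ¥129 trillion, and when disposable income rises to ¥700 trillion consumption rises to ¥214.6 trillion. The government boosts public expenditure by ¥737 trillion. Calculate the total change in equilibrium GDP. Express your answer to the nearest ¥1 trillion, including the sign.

MPC = ΔC/ΔYd = (214.6 − 129)/(700 − 593) = 85.6/107 = 0.8.
Government-spending multiplier = 1/(1 − MPC) = 1/(1 − 0.8) = 1/0.2 = 5.
ΔY = k × ΔG = (+¥737 trillion) / 0.2 = +¥3,685 trillion.

+¥3,685 trillion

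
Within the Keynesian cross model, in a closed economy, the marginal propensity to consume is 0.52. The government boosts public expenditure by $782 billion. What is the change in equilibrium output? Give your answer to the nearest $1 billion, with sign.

+$1,629 billion

Spending multiplier = 1/(1 − MPC) = 1/(1 − 0.52) = 1/0.48 ≈ 2.083.
ΔY = k × ΔG = (+$782 billion) / 0.48 ≈ +$1,629 billion.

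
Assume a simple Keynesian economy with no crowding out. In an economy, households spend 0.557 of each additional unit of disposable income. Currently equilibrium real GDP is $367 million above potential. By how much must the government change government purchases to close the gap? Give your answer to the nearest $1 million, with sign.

Spending multiplier = 1/(1 − MPC) = 1/(1 − 0.557) = 1/0.443 ≈ 2.257.
Need ΔY = −$367 million, so ΔG = ΔY/k = (−$367 million) × 0.443 ≈ −$163 million.
The government should cut government purchases by $163 million.

−$163 million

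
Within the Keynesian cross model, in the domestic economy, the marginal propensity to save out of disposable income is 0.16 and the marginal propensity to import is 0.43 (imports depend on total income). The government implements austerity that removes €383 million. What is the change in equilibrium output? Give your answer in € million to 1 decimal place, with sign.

MPC = 1 − MPS = 1 − 0.16 = 0.84.
Government-spending multiplier = 1/(1 − c + m) = 1/(1 − 0.84 + 0.43) = 1/0.59 ≈ 1.695.
ΔY = k × ΔG = (−€383 million) / 0.59 ≈ −€649.2 million.

−€649.2 million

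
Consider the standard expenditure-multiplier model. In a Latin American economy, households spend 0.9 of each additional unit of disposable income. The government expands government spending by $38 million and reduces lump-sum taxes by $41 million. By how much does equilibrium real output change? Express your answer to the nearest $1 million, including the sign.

+$749 million

Expenditure multiplier = 1/(1 − MPC) = 1/(1 − 0.9) = 1/0.1 = 10.
ΔG contributes k·ΔG = (+$38 million) / 0.1 = +$380 million.
ΔT of −$41 million changes first-round spending by −c·ΔT = +$36.9 million, contributing k·(−c·ΔT) = (+$36.9 million) / 0.1 = +$369 million.
Net ΔY = k(ΔG − c·ΔT) = (+$74.9 million) / 0.1 = +$749 million.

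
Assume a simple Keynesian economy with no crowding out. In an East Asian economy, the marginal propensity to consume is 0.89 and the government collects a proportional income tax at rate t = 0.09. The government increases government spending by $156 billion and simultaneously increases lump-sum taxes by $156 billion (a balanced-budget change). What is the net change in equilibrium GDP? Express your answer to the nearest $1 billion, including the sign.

+$90 billion

Expenditure multiplier = 1/(1 − c(1−t)) = 1/(1 − 0.89×0.91) = 1/0.1901 ≈ 5.26.
ΔG contributes k·ΔG = (+$156 billion) / 0.1901 ≈ +$820.6 billion.
ΔT of +$156 billion changes first-round spending by −c·ΔT = −$138.84 billion, contributing k·(−c·ΔT) = (−$138.84 billion) / 0.1901 ≈ −$730.4 billion.
Net ΔY = k(ΔG − c·ΔT) = (+$17.16 billion) / 0.1901 ≈ +$90 billion.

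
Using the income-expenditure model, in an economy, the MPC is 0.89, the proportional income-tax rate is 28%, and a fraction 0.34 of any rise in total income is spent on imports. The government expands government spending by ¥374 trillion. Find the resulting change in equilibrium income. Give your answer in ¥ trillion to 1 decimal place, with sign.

Expenditure multiplier = 1/(1 − c(1−t) + m) = 1/(1 − 0.89×0.72 + 0.34) = 1/0.6992 ≈ 1.43.
ΔY = k × ΔG = (+¥374 trillion) / 0.6992 ≈ +¥534.9 trillion.

+¥534.9 trillion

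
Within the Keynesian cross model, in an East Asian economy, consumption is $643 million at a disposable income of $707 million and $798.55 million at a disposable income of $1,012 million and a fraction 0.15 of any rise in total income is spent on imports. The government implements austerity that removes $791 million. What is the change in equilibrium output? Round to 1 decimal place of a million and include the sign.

MPC = ΔC/ΔYd = (798.55 − 643)/(1,012 − 707) = 155.55/305 = 0.51.
Government-spending multiplier = 1/(1 − c + m) = 1/(1 − 0.51 + 0.15) = 1/0.64 ≈ 1.563.
ΔY = k × ΔG = (−$791 million) / 0.64 ≈ −$1,235.9 million.

−$1,235.9 million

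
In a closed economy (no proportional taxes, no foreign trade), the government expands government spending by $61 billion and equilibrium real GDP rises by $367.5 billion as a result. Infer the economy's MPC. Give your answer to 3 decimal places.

0.834

Implied spending multiplier k = ΔY/ΔG = 367.5/61 ≈ 6.0246.
Since k = 1/(1 − MPC), MPC = 1 − 1/k = 1 − ΔG/ΔY = 1 − 61/367.5 ≈ 0.834.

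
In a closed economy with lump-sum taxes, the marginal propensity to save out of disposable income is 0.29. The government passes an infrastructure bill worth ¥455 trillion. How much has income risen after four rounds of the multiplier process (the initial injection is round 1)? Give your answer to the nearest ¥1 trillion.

MPC = 1 − MPS = 1 − 0.29 = 0.71.
Round 1 adds ΔG = ¥455 trillion; each later round is MPC = 0.71 times the previous.
After 4 rounds: 455 + 323.05 + 229.3655 + 162.849505 = ΔG·(1 − c^4)/(1 − c) = 455 × (1 − 0.25411681)/0.29 ≈ ¥1,170 trillion.

¥1,170 trillion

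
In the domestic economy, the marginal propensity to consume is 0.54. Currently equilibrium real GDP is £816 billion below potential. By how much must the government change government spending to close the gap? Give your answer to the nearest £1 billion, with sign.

Spending multiplier = 1/(1 − MPC) = 1/(1 − 0.54) = 1/0.46 ≈ 2.174.
Need ΔY = +£816 billion, so ΔG = ΔY/k = (+£816 billion) × 0.46 ≈ +£375 billion.
The government should increase government spending by £375 billion.

+£375 billion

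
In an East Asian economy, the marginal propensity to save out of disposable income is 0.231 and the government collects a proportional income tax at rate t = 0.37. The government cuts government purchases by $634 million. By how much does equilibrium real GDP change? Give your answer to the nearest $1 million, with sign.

MPC = 1 − MPS = 1 − 0.231 = 0.769.
Government-spending multiplier = 1/(1 − c(1−t)) = 1/(1 − 0.769×0.63) = 1/0.51553 ≈ 1.94.
ΔY = k × ΔG = (−$634 million) / 0.51553 ≈ −$1,230 million.

−$1,230 million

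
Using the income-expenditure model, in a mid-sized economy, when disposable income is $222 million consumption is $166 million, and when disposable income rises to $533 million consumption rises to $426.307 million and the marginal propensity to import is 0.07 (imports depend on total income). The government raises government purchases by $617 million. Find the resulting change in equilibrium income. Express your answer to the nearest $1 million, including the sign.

+$2,648 million

MPC = ΔC/ΔYd = (426.307 − 166)/(533 − 222) = 260.307/311 = 0.837.
Expenditure multiplier = 1/(1 − c + m) = 1/(1 − 0.837 + 0.07) = 1/0.233 ≈ 4.292.
ΔY = k × ΔG = (+$617 million) / 0.233 ≈ +$2,648 million.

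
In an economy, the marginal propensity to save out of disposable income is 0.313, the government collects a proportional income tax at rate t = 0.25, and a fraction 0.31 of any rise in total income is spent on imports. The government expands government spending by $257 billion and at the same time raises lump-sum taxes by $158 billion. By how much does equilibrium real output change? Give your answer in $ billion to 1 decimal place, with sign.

+$186.8 billion

MPC = 1 − MPS = 1 − 0.313 = 0.687.
Expenditure multiplier = 1/(1 − c(1−t) + m) = 1/(1 − 0.687×0.75 + 0.31) = 1/0.79475 ≈ 1.258.
ΔG contributes k·ΔG = (+$257 billion) / 0.79475 ≈ +$323.4 billion.
ΔT of +$158 billion changes first-round spending by −c·ΔT = −$108.546 billion, contributing k·(−c·ΔT) = (−$108.546 billion) / 0.79475 ≈ −$136.6 billion.
Net ΔY = k(ΔG − c·ΔT) = (+$148.454 billion) / 0.79475 ≈ +$186.8 billion.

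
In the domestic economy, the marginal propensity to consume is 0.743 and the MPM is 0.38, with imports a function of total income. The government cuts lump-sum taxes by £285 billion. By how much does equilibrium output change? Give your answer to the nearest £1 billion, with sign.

+£332 billion

A lump-sum tax change of −£285 billion shifts disposable income by +£285 billion; first-round consumption changes by −c × ΔT = −0.743 × (−£285 billion) = +£211.755 billion.
Expenditure multiplier = 1/(1 − c + m) = 1/(1 − 0.743 + 0.38) = 1/0.637 ≈ 1.57.
The tax multiplier is −c × k ≈ −1.166, so ΔY = k × (−c·ΔT) = (+£211.755 billion) / 0.637 ≈ +£332 billion.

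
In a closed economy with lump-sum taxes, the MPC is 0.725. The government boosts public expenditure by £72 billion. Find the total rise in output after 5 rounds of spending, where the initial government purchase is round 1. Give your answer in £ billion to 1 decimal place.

Round 1 adds ΔG = £72 billion; each later round is MPC = 0.725 times the previous.
After 5 rounds: 72 + 52.2 + 37.845 + 27.437625 + 19.892278125 = ΔG·(1 − c^5)/(1 − c) = 72 × (1 − 0.200304189453125)/0.275 ≈ £209.4 billion.

£209.4 billion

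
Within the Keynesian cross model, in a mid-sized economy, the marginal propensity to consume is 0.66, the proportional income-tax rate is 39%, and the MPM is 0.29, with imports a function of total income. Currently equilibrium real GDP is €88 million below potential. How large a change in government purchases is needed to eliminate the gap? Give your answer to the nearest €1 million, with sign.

+€78 million

Spending multiplier = 1/(1 − c(1−t) + m) = 1/(1 − 0.66×0.61 + 0.29) = 1/0.8874 ≈ 1.127.
Need ΔY = +€88 million, so ΔG = ΔY/k = (+€88 million) × 0.8874 ≈ +€78 million.
The government should increase government purchases by €78 million.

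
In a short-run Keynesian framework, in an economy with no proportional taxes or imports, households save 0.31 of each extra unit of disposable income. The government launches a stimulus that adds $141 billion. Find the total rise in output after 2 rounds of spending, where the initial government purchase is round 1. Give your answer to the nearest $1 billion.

MPC = 1 − MPS = 1 − 0.31 = 0.69.
Round 1 adds ΔG = $141 billion; each later round is MPC = 0.69 times the previous.
After 2 rounds: 141 + 97.29 = ΔG·(1 − c^2)/(1 − c) = 141 × (1 − 0.4761)/0.31 ≈ $238 billion.

$238 billion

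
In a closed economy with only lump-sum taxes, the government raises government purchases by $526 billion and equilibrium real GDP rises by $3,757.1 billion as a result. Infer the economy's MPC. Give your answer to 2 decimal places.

Implied spending multiplier k = ΔY/ΔG = 3,757.1/526 ≈ 7.1428.
Since k = 1/(1 − MPC), MPC = 1 − 1/k = 1 − ΔG/ΔY = 1 − 526/3,757.1 ≈ 0.86.

0.86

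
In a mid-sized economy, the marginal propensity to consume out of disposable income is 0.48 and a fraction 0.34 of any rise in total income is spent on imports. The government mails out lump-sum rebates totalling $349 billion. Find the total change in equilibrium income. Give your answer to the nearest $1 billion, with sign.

A lump-sum tax change of −$349 billion shifts disposable income by +$349 billion; first-round consumption changes by −c × ΔT = −0.48 × (−$349 billion) = +$167.52 billion.
Expenditure multiplier = 1/(1 − c + m) = 1/(1 − 0.48 + 0.34) = 1/0.86 ≈ 1.163.
The tax multiplier is −c × k ≈ −0.558, so ΔY = k × (−c·ΔT) = (+$167.52 billion) / 0.86 ≈ +$195 billion.

+$195 billion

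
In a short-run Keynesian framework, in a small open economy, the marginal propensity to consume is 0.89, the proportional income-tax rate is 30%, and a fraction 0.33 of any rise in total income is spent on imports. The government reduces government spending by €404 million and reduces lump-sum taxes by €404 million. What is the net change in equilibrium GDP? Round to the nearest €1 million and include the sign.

Expenditure multiplier = 1/(1 − c(1−t) + m) = 1/(1 − 0.89×0.7 + 0.33) = 1/0.707 ≈ 1.414.
ΔG contributes k·ΔG = (−€404 million) / 0.707 ≈ −€571.4 million.
ΔT of −€404 million changes first-round spending by −c·ΔT = +€359.56 million, contributing k·(−c·ΔT) = (+€359.56 million) / 0.707 ≈ +€508.6 million.
Net ΔY = k(ΔG − c·ΔT) = (−€44.44 million) / 0.707 ≈ −€63 million.

−€63 million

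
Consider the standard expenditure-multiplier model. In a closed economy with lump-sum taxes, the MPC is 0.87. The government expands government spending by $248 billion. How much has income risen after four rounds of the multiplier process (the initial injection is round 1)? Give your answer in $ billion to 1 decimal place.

Round 1 adds ΔG = $248 billion; each later round is MPC = 0.87 times the previous.
After 4 rounds: 248 + 215.76 + 187.7112 + 163.308744 = ΔG·(1 − c^4)/(1 − c) = 248 × (1 − 0.57289761)/0.13 ≈ $814.8 billion.

$814.8 billion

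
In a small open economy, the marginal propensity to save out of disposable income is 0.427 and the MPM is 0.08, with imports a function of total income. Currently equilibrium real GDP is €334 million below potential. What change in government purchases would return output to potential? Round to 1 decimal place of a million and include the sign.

MPC = 1 − MPS = 1 − 0.427 = 0.573.
Spending multiplier = 1/(1 − c + m) = 1/(1 − 0.573 + 0.08) = 1/0.507 ≈ 1.972.
Need ΔY = +€334 million, so ΔG = ΔY/k = (+€334 million) × 0.507 ≈ +€169.3 million.
The government should increase government purchases by €169.3 million.

+€169.3 million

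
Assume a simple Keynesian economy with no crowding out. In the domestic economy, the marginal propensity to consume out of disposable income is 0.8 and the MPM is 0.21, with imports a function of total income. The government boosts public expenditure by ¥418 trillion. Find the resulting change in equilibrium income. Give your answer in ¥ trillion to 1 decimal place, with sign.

+¥1,019.5 trillion

Spending multiplier = 1/(1 − c + m) = 1/(1 − 0.8 + 0.21) = 1/0.41 ≈ 2.439.
ΔY = k × ΔG = (+¥418 trillion) / 0.41 ≈ +¥1,019.5 trillion.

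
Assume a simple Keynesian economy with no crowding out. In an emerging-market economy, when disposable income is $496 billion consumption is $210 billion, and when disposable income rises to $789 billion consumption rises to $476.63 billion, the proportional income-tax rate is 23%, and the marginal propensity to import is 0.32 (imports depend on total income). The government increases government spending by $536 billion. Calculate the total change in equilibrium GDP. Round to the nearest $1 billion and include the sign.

+$865 billion

MPC = ΔC/ΔYd = (476.63 − 210)/(789 − 496) = 266.63/293 = 0.91.
Spending multiplier = 1/(1 − c(1−t) + m) = 1/(1 − 0.91×0.77 + 0.32) = 1/0.6193 ≈ 1.615.
ΔY = k × ΔG = (+$536 billion) / 0.6193 ≈ +$865 billion.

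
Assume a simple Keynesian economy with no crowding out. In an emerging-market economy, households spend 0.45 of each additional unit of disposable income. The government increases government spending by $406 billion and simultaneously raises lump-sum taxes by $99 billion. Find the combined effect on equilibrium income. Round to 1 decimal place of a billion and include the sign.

+$657.2 billion

Expenditure multiplier = 1/(1 − MPC) = 1/(1 − 0.45) = 1/0.55 ≈ 1.818.
ΔG contributes k·ΔG = (+$406 billion) / 0.55 ≈ +$738.2 billion.
ΔT of +$99 billion changes first-round spending by −c·ΔT = −$44.55 billion, contributing k·(−c·ΔT) = (−$44.55 billion) / 0.55 = −$81 billion.
Net ΔY = k(ΔG − c·ΔT) = (+$361.45 billion) / 0.55 ≈ +$657.2 billion.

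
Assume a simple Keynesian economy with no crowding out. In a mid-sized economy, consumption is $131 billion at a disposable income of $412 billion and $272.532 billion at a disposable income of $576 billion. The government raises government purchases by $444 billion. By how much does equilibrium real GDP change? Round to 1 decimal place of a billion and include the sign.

MPC = ΔC/ΔYd = (272.532 − 131)/(576 − 412) = 141.532/164 = 0.863.
Expenditure multiplier = 1/(1 − MPC) = 1/(1 − 0.863) = 1/0.137 ≈ 7.299.
ΔY = k × ΔG = (+$444 billion) / 0.137 ≈ +$3,240.9 billion.

+$3,240.9 billion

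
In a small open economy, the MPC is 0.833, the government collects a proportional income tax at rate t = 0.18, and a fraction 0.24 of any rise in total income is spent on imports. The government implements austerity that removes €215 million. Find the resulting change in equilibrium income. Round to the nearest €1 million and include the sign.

−€386 million

Spending multiplier = 1/(1 − c(1−t) + m) = 1/(1 − 0.833×0.82 + 0.24) = 1/0.55694 ≈ 1.796.
ΔY = k × ΔG = (−€215 million) / 0.55694 ≈ −€386 million.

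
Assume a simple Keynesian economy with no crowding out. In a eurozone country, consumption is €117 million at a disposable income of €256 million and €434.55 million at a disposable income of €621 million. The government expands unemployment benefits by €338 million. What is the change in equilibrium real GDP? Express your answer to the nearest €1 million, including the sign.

+€2,262 million

MPC = ΔC/ΔYd = (434.55 − 117)/(621 − 256) = 317.55/365 = 0.87.
The transfer change shifts disposable income by +€338 million, so first-round consumption changes by c·ΔTR = 0.87 × (+€338 million) = +€294.06 million.
Expenditure multiplier = 1/(1 − MPC) = 1/(1 − 0.87) = 1/0.13 ≈ 7.692.
The transfer multiplier is c × k ≈ 6.692, so ΔY = k × (c·ΔTR) = (+€294.06 million) / 0.13 = +€2,262 million.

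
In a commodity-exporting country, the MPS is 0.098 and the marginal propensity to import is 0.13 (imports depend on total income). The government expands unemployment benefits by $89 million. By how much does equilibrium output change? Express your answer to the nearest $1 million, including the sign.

MPC = 1 − MPS = 1 − 0.098 = 0.902.
The transfer change shifts disposable income by +$89 million, so first-round consumption changes by c·ΔTR = 0.902 × (+$89 million) = +$80.278 million.
Expenditure multiplier = 1/(1 − c + m) = 1/(1 − 0.902 + 0.13) = 1/0.228 ≈ 4.386.
The transfer multiplier is c × k ≈ 3.956, so ΔY = k × (c·ΔTR) = (+$80.278 million) / 0.228 ≈ +$352 million.

+$352 million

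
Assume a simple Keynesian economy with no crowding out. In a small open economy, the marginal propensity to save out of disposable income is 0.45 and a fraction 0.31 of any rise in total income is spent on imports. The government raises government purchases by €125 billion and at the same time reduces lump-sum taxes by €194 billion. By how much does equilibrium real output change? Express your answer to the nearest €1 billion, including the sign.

MPC = 1 − MPS = 1 − 0.45 = 0.55.
Expenditure multiplier = 1/(1 − c + m) = 1/(1 − 0.55 + 0.31) = 1/0.76 ≈ 1.316.
ΔG contributes k·ΔG = (+€125 billion) / 0.76 ≈ +€164.5 billion.
ΔT of −€194 billion changes first-round spending by −c·ΔT = +€106.7 billion, contributing k·(−c·ΔT) = (+€106.7 billion) / 0.76 ≈ +€140.4 billion.
Net ΔY = k(ΔG − c·ΔT) = (+€231.7 billion) / 0.76 ≈ +€305 billion.

+€305 billion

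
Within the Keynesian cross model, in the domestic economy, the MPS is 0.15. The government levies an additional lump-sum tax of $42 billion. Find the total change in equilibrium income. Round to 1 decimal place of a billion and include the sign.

MPC = 1 − MPS = 1 − 0.15 = 0.85.
A lump-sum tax change of +$42 billion shifts disposable income by −$42 billion; first-round consumption changes by −c × ΔT = −0.85 × (+$42 billion) = −$35.7 billion.
Expenditure multiplier = 1/(1 − MPC) = 1/(1 − 0.85) = 1/0.15 ≈ 6.667.
The tax multiplier is −c × k ≈ −5.667, so ΔY = k × (−c·ΔT) = (−$35.7 billion) / 0.15 = −$238 billion.

−$238.0 billion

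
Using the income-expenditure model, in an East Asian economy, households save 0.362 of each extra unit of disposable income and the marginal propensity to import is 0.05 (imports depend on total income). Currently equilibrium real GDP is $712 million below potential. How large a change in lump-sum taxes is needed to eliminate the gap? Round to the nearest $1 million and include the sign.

−$460 million

MPC = 1 − MPS = 1 − 0.362 = 0.638.
Spending multiplier = 1/(1 − c + m) = 1/(1 − 0.638 + 0.05) = 1/0.412 ≈ 2.427.
Tax multiplier = −c·k = −0.638/0.412 ≈ −1.549. Need ΔY = +$712 million, so ΔT = ΔY/(−c·k) = −(+$712 million) × 0.412 / 0.638 ≈ −$460 million.
The government should cut lump-sum taxes by $460 million.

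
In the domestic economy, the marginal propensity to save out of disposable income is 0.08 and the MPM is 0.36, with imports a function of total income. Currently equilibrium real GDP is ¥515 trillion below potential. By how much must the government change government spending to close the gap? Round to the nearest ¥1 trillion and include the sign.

+¥227 trillion

MPC = 1 − MPS = 1 − 0.08 = 0.92.
Spending multiplier = 1/(1 − c + m) = 1/(1 − 0.92 + 0.36) = 1/0.44 ≈ 2.273.
Need ΔY = +¥515 trillion, so ΔG = ΔY/k = (+¥515 trillion) × 0.44 ≈ +¥227 trillion.
The government should increase government spending by ¥227 trillion.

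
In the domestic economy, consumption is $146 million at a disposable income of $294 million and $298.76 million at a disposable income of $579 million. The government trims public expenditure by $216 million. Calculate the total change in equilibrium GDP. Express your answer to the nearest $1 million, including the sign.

MPC = ΔC/ΔYd = (298.76 − 146)/(579 − 294) = 152.76/285 = 0.536.
Government-spending multiplier = 1/(1 − MPC) = 1/(1 − 0.536) = 1/0.464 ≈ 2.155.
ΔY = k × ΔG = (−$216 million) / 0.464 ≈ −$466 million.

−$466 million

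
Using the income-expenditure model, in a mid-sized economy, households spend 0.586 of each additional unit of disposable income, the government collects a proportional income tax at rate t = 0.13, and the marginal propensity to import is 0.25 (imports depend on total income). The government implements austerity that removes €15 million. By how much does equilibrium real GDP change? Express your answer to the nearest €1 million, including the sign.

−€20 million

Spending multiplier = 1/(1 − c(1−t) + m) = 1/(1 − 0.586×0.87 + 0.25) = 1/0.74018 ≈ 1.351.
ΔY = k × ΔG = (−€15 million) / 0.74018 ≈ −€20 million.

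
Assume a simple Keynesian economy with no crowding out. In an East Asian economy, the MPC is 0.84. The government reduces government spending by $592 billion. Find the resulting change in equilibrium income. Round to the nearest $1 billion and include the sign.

−$3,700 billion

Expenditure multiplier = 1/(1 − MPC) = 1/(1 − 0.84) = 1/0.16 = 6.25.
ΔY = k × ΔG = (−$592 billion) / 0.16 = −$3,700 billion.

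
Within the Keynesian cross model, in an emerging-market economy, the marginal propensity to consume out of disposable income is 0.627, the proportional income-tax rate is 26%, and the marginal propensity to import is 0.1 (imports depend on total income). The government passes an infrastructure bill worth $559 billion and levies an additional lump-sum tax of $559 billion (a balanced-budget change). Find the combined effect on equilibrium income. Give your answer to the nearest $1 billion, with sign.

+$328 billion

Expenditure multiplier = 1/(1 − c(1−t) + m) = 1/(1 − 0.627×0.74 + 0.1) = 1/0.63602 ≈ 1.572.
ΔG contributes k·ΔG = (+$559 billion) / 0.63602 ≈ +$878.9 billion.
ΔT of +$559 billion changes first-round spending by −c·ΔT = −$350.493 billion, contributing k·(−c·ΔT) = (−$350.493 billion) / 0.63602 ≈ −$551.1 billion.
Net ΔY = k(ΔG − c·ΔT) = (+$208.507 billion) / 0.63602 ≈ +$328 billion.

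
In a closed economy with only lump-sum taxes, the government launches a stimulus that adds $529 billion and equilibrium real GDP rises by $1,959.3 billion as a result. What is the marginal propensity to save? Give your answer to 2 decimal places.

0.27

Implied spending multiplier k = ΔY/ΔG = 1,959.3/529 ≈ 3.7038.
Since k = 1/(1 − MPC), MPC = 1 − 1/k = 1 − ΔG/ΔY = 1 − 529/1,959.3 ≈ 0.73.
MPS = 1 − MPC = 0.27.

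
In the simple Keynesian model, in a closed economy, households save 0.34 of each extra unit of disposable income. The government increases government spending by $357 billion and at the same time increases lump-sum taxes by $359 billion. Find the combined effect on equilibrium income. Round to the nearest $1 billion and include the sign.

+$353 billion

MPC = 1 − MPS = 1 − 0.34 = 0.66.
Expenditure multiplier = 1/(1 − MPC) = 1/(1 − 0.66) = 1/0.34 ≈ 2.941.
ΔG contributes k·ΔG = (+$357 billion) / 0.34 = +$1,050 billion.
ΔT of +$359 billion changes first-round spending by −c·ΔT = −$236.94 billion, contributing k·(−c·ΔT) = (−$236.94 billion) / 0.34 ≈ −$696.9 billion.
Net ΔY = k(ΔG − c·ΔT) = (+$120.06 billion) / 0.34 ≈ +$353 billion.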